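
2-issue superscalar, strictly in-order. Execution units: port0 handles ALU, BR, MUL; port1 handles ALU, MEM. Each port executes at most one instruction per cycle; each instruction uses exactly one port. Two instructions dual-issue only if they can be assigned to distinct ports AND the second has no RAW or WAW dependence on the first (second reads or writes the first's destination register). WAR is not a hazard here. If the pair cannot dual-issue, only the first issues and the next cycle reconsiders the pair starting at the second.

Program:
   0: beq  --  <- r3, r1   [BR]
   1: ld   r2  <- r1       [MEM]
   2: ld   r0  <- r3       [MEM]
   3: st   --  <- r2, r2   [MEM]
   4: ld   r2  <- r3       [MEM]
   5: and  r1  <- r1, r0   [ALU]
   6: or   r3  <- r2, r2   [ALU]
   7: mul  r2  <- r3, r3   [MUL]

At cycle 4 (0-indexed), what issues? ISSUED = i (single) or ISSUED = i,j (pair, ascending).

ISSUED = 6

t=0 i0/i1:beq.BR ld.MEM ; 2-wide
t=1 i2:ld.MEM ; no-port MEM/MEM
t=2 i3:st.MEM ; no-port MEM/MEM
t=3 i4/i5:ld.MEM and.ALU ; 2-wide
t=4 i6:or.ALU ; RAW r3
t=5 i7:mul.MUL ; tail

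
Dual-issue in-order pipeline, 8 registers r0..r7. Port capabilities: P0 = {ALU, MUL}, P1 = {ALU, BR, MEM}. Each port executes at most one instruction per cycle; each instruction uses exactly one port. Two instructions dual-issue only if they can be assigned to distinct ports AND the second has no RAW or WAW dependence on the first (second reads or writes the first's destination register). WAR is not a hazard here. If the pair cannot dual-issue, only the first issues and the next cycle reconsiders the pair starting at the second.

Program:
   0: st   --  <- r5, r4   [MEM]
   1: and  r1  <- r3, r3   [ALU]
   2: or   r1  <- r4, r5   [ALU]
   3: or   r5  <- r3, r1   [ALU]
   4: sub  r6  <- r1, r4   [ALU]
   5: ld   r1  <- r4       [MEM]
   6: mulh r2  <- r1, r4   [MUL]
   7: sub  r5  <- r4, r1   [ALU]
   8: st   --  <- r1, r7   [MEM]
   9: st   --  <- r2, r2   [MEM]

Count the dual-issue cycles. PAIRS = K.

[0] i0+i1  st+and  -- 2-wide
[1] i2  or  -- RAW r1
[2] i3+i4  or+sub  -- 2-wide
[3] i5  ld  -- RAW r1
[4] i6+i7  mulh+sub  -- 2-wide
[5] i8  st  -- no-port MEM/MEM
[6] i9  st  -- tail

PAIRS = 3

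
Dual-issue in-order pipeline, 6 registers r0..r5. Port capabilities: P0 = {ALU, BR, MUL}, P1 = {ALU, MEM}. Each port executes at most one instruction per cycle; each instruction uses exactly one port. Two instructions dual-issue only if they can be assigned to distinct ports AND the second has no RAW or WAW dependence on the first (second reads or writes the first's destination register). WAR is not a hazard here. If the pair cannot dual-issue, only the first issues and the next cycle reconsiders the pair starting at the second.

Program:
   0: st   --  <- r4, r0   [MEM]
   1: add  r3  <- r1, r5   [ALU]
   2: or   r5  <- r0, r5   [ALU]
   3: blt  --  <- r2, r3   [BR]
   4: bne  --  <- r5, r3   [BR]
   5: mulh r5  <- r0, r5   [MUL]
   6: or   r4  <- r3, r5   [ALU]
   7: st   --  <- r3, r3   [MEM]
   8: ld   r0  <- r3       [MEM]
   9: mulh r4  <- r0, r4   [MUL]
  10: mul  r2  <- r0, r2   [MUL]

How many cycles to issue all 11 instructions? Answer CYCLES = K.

t=0 i0/i1:st.MEM/add.ALU ; pair
t=1 i2/i3:or.ALU/blt.BR ; pair
t=2 i4:bne.BR ; no-port BR/MUL
t=3 i5:mulh.MUL ; RAW r5
t=4 i6/i7:or.ALU/st.MEM ; pair
t=5 i8:ld.MEM ; RAW r0
t=6 i9:mulh.MUL ; no-port MUL/MUL
t=7 i10:mul.MUL ; tail

CYCLES = 8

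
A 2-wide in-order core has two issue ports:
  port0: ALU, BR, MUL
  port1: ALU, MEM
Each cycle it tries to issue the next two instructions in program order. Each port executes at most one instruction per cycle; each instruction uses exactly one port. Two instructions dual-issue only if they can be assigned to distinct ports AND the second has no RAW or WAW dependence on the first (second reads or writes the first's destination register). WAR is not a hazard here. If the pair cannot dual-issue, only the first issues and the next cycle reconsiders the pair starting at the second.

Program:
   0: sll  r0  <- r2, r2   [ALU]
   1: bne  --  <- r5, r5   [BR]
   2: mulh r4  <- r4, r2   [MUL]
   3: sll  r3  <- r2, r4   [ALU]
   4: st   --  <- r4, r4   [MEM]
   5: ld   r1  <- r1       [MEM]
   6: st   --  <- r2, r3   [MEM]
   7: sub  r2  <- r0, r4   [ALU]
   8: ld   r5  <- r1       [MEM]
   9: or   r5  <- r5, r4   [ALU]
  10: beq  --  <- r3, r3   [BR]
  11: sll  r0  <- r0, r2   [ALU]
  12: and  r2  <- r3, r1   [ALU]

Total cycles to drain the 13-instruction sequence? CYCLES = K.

CYCLES = 8

c0: i0+i1 sll.ALU bne.BR  pair
c1: i2 mulh.MUL  RAW r4
c2: i3+i4 sll.ALU st.MEM  pair
c3: i5 ld.MEM  no-port MEM/MEM
c4: i6+i7 st.MEM sub.ALU  pair
c5: i8 ld.MEM  RAW+WAW r5
c6: i9+i10 or.ALU beq.BR  pair
c7: i11+i12 sll.ALU and.ALU  pair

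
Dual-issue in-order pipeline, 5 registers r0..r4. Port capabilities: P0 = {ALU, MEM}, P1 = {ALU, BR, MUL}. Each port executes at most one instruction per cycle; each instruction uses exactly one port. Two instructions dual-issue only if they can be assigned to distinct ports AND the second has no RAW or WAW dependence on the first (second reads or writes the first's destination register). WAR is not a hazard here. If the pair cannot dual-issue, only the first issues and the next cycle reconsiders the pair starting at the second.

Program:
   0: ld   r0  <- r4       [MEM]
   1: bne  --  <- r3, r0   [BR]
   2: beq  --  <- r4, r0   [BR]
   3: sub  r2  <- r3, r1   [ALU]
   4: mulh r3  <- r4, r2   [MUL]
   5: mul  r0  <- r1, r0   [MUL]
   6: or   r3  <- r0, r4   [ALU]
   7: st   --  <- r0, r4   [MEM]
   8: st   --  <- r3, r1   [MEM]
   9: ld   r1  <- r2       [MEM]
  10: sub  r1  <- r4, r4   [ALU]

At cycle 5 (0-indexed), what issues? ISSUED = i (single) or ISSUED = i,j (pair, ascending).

ISSUED = 6,7

#0 head=0: ld i0 RAW r0
#1 head=1: bne i1 no-port BR/BR
#2 head=2: beq;sub i2,i3 dual
#3 head=4: mulh i4 no-port MUL/MUL
#4 head=5: mul i5 RAW r0
#5 head=6: or;st i6,i7 dual
#6 head=8: st i8 no-port MEM/MEM
#7 head=9: ld i9 WAW r1
#8 head=10: sub i10 tail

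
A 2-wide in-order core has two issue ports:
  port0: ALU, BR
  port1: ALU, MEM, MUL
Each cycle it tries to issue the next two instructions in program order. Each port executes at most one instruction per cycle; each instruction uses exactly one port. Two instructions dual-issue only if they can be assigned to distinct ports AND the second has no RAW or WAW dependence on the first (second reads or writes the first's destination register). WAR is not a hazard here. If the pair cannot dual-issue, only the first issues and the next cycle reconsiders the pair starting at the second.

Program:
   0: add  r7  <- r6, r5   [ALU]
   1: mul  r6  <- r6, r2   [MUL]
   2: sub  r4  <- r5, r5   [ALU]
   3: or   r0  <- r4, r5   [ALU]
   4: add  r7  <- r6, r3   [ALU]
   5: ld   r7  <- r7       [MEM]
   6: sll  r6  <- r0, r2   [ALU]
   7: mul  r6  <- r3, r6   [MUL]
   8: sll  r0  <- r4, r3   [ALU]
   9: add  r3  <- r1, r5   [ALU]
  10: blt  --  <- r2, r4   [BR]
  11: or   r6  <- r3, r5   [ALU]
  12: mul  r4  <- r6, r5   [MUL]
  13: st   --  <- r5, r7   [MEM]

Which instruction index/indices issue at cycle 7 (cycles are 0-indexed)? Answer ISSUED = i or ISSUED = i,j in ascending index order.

ISSUED = 12

t=0 i0+i1:add.ALU/mul.MUL ; pair
t=1 i2:sub.ALU ; RAW r4
t=2 i3+i4:or.ALU/add.ALU ; pair
t=3 i5+i6:ld.MEM/sll.ALU ; pair
t=4 i7+i8:mul.MUL/sll.ALU ; pair
t=5 i9+i10:add.ALU/blt.BR ; pair
t=6 i11:or.ALU ; RAW r6
t=7 i12:mul.MUL ; no-port MUL/MEM
t=8 i13:st.MEM ; tail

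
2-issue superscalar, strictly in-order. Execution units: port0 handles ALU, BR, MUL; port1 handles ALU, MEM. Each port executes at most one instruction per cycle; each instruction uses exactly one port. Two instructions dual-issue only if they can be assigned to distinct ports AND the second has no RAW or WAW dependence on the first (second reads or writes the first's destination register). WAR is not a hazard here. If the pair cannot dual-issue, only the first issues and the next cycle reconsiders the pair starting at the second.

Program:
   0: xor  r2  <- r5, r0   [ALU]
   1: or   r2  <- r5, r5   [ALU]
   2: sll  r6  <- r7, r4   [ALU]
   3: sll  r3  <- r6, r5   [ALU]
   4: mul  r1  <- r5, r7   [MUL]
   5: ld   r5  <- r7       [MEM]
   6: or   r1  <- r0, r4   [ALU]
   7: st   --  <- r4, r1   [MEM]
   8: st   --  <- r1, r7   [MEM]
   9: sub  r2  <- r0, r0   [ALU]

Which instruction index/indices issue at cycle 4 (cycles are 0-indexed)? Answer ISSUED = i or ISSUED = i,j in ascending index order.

ISSUED = 7

[0] i0  xor  -- WAW r2
[1] i1&i2  or/sll  -- 2-wide
[2] i3&i4  sll/mul  -- 2-wide
[3] i5&i6  ld/or  -- 2-wide
[4] i7  st  -- no-port MEM/MEM
[5] i8&i9  st/sub  -- 2-wide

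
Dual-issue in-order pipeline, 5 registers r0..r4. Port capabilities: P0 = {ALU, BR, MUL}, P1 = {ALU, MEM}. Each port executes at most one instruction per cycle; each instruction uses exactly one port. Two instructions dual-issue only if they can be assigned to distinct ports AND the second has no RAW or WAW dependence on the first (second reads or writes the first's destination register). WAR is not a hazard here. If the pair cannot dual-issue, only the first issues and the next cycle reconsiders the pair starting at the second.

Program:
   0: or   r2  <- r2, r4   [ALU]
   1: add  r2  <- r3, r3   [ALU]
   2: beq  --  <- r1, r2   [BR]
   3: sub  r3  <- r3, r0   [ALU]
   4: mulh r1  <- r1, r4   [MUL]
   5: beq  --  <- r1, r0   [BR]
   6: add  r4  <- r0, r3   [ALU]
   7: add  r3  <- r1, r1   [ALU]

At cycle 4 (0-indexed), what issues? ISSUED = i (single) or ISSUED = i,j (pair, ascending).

ISSUED = 5,6

t=0 i0:or.ALU ; WAW r2
t=1 i1:add.ALU ; RAW r2
t=2 i2+i3:beq.BR+sub.ALU ; 2-wide
t=3 i4:mulh.MUL ; no-port MUL/BR
t=4 i5+i6:beq.BR+add.ALU ; 2-wide
t=5 i7:add.ALU ; tail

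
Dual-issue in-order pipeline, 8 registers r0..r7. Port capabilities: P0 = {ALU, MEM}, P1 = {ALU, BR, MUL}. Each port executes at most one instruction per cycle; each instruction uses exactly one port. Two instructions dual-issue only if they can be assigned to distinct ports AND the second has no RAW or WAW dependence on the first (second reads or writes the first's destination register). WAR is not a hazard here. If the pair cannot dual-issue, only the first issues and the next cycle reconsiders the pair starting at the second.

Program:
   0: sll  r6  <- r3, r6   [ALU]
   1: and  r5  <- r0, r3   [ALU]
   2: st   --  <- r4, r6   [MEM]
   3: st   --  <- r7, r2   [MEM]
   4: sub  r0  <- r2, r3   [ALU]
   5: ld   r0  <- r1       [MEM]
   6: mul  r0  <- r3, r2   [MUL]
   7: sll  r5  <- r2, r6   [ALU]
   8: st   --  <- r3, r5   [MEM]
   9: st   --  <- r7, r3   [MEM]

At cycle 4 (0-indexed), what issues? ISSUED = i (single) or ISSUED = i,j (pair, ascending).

ISSUED = 6,7

#0 head=0: sll.ALU and.ALU i0+i1 2-wide
#1 head=2: st.MEM i2 no-port MEM/MEM
#2 head=3: st.MEM sub.ALU i3+i4 2-wide
#3 head=5: ld.MEM i5 WAW r0
#4 head=6: mul.MUL sll.ALU i6+i7 2-wide
#5 head=8: st.MEM i8 no-port MEM/MEM
#6 head=9: st.MEM i9 tail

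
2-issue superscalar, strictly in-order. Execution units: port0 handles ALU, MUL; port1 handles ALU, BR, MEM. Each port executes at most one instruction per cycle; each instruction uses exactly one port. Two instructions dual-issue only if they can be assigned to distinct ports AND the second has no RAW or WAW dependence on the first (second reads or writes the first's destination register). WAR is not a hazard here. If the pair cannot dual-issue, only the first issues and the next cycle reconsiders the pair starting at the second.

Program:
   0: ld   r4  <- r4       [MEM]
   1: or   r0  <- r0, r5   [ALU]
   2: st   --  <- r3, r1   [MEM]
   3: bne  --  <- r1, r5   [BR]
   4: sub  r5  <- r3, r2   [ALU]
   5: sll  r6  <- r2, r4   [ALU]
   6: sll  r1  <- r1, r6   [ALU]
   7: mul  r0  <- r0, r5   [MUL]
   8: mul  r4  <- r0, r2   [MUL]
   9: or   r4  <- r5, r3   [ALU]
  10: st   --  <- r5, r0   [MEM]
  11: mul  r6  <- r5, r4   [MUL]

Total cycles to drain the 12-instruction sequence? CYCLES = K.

t=0 i0+i1:ld;or ; pair
t=1 i2:st ; no-port MEM/BR
t=2 i3+i4:bne;sub ; pair
t=3 i5:sll ; RAW r6
t=4 i6+i7:sll;mul ; pair
t=5 i8:mul ; WAW r4
t=6 i9+i10:or;st ; pair
t=7 i11:mul ; tail

CYCLES = 8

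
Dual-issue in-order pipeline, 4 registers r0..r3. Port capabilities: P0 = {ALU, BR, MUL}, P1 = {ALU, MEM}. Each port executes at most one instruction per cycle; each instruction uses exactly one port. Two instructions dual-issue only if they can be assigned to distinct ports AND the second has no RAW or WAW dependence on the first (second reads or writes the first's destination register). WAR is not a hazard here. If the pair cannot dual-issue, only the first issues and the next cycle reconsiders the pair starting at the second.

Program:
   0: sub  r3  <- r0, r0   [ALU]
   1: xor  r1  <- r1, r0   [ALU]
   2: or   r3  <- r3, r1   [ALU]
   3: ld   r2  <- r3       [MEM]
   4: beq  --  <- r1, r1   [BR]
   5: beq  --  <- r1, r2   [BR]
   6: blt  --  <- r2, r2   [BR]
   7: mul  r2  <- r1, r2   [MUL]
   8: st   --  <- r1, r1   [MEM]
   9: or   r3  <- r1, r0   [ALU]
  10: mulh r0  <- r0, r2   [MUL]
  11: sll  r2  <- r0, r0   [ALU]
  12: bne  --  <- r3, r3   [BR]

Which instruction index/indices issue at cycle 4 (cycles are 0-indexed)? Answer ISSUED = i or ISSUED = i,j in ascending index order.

t=0 i0+i1:sub.ALU+xor.ALU ; 2-wide
t=1 i2:or.ALU ; RAW r3
t=2 i3+i4:ld.MEM+beq.BR ; 2-wide
t=3 i5:beq.BR ; no-port BR/BR
t=4 i6:blt.BR ; no-port BR/MUL
t=5 i7+i8:mul.MUL+st.MEM ; 2-wide
t=6 i9+i10:or.ALU+mulh.MUL ; 2-wide
t=7 i11+i12:sll.ALU+bne.BR ; 2-wide

ISSUED = 6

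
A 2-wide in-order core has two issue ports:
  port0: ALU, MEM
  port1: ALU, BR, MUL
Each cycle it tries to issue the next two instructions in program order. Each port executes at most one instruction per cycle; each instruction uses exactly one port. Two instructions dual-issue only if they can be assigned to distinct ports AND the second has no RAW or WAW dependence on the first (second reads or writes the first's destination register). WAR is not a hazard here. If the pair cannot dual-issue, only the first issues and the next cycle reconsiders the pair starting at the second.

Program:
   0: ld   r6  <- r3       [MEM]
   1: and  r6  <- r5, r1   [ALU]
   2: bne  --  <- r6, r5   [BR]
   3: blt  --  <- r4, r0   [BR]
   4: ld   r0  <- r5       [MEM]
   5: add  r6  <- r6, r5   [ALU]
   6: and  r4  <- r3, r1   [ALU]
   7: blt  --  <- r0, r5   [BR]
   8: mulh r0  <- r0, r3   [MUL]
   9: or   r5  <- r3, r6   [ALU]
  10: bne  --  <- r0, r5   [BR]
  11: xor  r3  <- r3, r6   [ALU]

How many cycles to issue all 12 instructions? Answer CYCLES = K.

#0 head=0: ld.MEM i0 WAW r6
#1 head=1: and.ALU i1 RAW r6
#2 head=2: bne.BR i2 no-port BR/BR
#3 head=3: blt.BR/ld.MEM i3&i4 2-wide
#4 head=5: add.ALU/and.ALU i5&i6 2-wide
#5 head=7: blt.BR i7 no-port BR/MUL
#6 head=8: mulh.MUL/or.ALU i8&i9 2-wide
#7 head=10: bne.BR/xor.ALU i10&i11 2-wide

CYCLES = 8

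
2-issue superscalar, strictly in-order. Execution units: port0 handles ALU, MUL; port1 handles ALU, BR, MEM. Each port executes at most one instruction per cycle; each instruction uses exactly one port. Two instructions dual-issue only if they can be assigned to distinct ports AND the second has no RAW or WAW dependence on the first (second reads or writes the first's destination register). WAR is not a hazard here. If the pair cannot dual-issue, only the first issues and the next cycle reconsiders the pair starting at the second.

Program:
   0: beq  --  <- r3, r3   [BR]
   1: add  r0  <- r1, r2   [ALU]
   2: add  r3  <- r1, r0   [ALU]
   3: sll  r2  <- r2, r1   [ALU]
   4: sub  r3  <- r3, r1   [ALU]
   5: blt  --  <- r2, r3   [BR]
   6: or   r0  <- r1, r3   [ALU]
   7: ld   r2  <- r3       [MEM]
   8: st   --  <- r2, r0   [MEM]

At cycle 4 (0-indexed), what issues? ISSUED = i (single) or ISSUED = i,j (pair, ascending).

ISSUED = 7

0. beq+add @i0+i1  | pair
1. add+sll @i2+i3  | pair
2. sub @i4  | RAW r3
3. blt+or @i5+i6  | pair
4. ld @i7  | no-port MEM/MEM
5. st @i8  | tail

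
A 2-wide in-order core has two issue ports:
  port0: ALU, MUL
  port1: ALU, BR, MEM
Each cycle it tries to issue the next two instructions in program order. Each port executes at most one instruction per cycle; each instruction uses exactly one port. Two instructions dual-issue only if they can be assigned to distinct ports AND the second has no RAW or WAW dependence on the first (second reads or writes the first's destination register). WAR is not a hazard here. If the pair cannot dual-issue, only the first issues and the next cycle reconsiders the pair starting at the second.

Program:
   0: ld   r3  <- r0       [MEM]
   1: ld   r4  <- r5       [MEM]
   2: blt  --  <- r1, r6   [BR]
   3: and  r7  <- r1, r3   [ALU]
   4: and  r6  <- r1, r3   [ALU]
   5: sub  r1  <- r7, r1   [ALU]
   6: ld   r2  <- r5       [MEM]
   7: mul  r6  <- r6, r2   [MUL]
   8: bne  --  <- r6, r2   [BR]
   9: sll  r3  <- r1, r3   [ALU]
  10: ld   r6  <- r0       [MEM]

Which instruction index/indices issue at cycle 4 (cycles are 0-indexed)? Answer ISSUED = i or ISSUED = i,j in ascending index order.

  cy0 -> i0 (ld.MEM) no-port MEM/MEM
  cy1 -> i1 (ld.MEM) no-port MEM/BR
  cy2 -> i2/i3 (blt.BR;and.ALU) pair
  cy3 -> i4/i5 (and.ALU;sub.ALU) pair
  cy4 -> i6 (ld.MEM) RAW r2
  cy5 -> i7 (mul.MUL) RAW r6
  cy6 -> i8/i9 (bne.BR;sll.ALU) pair
  cy7 -> i10 (ld.MEM) tail

ISSUED = 6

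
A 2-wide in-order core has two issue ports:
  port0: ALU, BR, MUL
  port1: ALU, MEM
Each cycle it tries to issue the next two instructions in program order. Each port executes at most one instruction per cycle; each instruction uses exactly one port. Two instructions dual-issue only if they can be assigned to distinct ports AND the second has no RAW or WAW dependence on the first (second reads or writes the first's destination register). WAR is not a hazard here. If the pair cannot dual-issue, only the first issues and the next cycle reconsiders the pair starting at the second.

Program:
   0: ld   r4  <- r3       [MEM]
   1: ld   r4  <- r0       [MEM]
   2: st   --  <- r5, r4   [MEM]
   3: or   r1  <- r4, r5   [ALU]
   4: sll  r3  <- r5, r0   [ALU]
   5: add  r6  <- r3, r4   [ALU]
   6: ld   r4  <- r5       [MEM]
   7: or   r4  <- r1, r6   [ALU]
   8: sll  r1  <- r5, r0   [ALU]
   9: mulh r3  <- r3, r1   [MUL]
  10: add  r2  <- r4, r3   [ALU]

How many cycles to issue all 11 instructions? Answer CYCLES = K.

[0] i0  ld  -- no-port MEM/MEM
[1] i1  ld  -- no-port MEM/MEM
[2] i2/i3  st/or  -- dual
[3] i4  sll  -- RAW r3
[4] i5/i6  add/ld  -- dual
[5] i7/i8  or/sll  -- dual
[6] i9  mulh  -- RAW r3
[7] i10  add  -- tail

CYCLES = 8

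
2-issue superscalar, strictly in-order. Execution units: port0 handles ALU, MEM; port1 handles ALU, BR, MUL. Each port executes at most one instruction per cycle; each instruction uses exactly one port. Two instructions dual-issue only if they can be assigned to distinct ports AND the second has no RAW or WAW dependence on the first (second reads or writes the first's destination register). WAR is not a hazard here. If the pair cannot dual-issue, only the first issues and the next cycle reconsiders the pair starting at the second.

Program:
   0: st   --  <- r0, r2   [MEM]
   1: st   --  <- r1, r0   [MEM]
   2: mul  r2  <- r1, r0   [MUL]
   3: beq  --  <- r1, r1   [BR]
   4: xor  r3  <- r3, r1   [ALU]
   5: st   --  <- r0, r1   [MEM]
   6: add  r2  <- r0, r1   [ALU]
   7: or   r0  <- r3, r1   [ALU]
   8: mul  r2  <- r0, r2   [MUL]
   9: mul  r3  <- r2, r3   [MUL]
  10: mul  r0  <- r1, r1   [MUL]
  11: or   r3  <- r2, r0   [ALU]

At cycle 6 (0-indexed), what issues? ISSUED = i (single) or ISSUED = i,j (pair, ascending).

ISSUED = 9

[0] i0  st  -- no-port MEM/MEM
[1] i1/i2  st;mul  -- pair
[2] i3/i4  beq;xor  -- pair
[3] i5/i6  st;add  -- pair
[4] i7  or  -- RAW r0
[5] i8  mul  -- no-port MUL/MUL
[6] i9  mul  -- no-port MUL/MUL
[7] i10  mul  -- RAW r0
[8] i11  or  -- tail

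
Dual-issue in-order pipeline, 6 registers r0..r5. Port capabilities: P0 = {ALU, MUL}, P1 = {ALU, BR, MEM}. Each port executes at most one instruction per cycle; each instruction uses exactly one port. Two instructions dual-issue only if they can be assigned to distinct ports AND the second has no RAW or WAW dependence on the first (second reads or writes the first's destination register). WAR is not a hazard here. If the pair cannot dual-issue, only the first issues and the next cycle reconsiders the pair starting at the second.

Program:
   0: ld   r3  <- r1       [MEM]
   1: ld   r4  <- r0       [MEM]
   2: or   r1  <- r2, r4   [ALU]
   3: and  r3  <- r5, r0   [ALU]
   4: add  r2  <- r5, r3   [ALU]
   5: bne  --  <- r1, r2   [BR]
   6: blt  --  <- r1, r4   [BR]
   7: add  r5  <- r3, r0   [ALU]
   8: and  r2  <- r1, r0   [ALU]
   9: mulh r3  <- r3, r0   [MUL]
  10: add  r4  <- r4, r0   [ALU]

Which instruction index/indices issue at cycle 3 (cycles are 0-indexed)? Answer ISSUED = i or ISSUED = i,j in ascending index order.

  cy0 -> i0 (ld) no-port MEM/MEM
  cy1 -> i1 (ld) RAW r4
  cy2 -> i2,i3 (or;and) 2-wide
  cy3 -> i4 (add) RAW r2
  cy4 -> i5 (bne) no-port BR/BR
  cy5 -> i6,i7 (blt;add) 2-wide
  cy6 -> i8,i9 (and;mulh) 2-wide
  cy7 -> i10 (add) tail

ISSUED = 4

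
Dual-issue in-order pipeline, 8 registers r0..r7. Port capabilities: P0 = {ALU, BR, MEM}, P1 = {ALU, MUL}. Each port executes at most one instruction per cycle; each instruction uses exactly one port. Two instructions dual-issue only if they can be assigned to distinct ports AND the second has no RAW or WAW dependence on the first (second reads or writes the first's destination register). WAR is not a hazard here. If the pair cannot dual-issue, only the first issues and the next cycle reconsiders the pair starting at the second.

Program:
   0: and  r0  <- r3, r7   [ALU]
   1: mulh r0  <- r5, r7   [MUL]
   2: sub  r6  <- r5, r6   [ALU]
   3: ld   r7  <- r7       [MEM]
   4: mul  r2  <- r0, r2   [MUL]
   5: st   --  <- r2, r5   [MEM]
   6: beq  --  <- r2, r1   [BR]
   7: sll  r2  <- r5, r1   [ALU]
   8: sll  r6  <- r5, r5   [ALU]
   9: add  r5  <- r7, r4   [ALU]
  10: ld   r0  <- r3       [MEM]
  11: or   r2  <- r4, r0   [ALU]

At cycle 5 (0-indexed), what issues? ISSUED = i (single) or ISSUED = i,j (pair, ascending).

0. and @i0  | WAW r0
1. mulh sub @i1&i2  | pair
2. ld mul @i3&i4  | pair
3. st @i5  | no-port MEM/BR
4. beq sll @i6&i7  | pair
5. sll add @i8&i9  | pair
6. ld @i10  | RAW r0
7. or @i11  | tail

ISSUED = 8,9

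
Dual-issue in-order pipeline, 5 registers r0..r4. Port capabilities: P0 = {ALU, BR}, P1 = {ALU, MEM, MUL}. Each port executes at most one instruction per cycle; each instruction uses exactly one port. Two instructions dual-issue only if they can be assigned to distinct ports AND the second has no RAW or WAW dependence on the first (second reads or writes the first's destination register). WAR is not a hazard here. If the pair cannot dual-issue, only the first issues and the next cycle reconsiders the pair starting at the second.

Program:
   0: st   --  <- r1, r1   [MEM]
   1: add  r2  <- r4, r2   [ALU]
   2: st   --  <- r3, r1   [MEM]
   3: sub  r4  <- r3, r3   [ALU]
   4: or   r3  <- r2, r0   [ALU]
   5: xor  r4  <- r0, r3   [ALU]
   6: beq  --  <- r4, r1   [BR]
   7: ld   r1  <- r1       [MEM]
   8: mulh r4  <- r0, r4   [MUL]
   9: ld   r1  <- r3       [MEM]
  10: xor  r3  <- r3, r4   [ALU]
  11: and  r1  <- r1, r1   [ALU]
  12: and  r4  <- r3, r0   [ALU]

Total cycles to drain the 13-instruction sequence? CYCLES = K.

CYCLES = 8

  cy0 -> i0/i1 (st;add) pair
  cy1 -> i2/i3 (st;sub) pair
  cy2 -> i4 (or) RAW r3
  cy3 -> i5 (xor) RAW r4
  cy4 -> i6/i7 (beq;ld) pair
  cy5 -> i8 (mulh) no-port MUL/MEM
  cy6 -> i9/i10 (ld;xor) pair
  cy7 -> i11/i12 (and;and) pair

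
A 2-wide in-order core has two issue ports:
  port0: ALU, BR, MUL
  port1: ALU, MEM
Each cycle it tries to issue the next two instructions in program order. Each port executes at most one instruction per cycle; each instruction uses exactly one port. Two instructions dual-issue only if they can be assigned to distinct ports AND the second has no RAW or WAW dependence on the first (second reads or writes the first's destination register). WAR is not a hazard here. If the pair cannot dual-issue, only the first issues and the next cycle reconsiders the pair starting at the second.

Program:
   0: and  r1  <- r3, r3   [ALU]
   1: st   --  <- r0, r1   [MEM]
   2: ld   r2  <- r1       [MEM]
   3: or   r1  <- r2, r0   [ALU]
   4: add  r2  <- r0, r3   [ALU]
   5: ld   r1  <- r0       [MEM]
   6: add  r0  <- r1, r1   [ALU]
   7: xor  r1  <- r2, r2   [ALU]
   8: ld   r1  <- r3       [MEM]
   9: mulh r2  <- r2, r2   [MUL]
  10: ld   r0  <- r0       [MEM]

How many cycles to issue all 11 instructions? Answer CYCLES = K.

  cy0 -> i0 (and.ALU) RAW r1
  cy1 -> i1 (st.MEM) no-port MEM/MEM
  cy2 -> i2 (ld.MEM) RAW r2
  cy3 -> i3&i4 (or.ALU+add.ALU) dual
  cy4 -> i5 (ld.MEM) RAW r1
  cy5 -> i6&i7 (add.ALU+xor.ALU) dual
  cy6 -> i8&i9 (ld.MEM+mulh.MUL) dual
  cy7 -> i10 (ld.MEM) tail

CYCLES = 8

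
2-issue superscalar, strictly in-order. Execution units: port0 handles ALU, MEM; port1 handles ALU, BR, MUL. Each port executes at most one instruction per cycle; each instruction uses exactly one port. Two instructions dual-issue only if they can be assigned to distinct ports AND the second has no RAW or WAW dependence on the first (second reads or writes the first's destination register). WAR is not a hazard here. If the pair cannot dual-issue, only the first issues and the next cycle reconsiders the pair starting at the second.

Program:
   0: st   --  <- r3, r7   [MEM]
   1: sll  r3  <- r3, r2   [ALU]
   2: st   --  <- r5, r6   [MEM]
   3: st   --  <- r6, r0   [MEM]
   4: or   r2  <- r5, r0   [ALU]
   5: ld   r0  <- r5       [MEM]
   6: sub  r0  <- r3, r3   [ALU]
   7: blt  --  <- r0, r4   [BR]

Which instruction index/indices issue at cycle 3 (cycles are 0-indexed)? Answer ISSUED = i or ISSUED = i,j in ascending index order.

0. st sll @i0,i1  | pair
1. st @i2  | no-port MEM/MEM
2. st or @i3,i4  | pair
3. ld @i5  | WAW r0
4. sub @i6  | RAW r0
5. blt @i7  | tail

ISSUED = 5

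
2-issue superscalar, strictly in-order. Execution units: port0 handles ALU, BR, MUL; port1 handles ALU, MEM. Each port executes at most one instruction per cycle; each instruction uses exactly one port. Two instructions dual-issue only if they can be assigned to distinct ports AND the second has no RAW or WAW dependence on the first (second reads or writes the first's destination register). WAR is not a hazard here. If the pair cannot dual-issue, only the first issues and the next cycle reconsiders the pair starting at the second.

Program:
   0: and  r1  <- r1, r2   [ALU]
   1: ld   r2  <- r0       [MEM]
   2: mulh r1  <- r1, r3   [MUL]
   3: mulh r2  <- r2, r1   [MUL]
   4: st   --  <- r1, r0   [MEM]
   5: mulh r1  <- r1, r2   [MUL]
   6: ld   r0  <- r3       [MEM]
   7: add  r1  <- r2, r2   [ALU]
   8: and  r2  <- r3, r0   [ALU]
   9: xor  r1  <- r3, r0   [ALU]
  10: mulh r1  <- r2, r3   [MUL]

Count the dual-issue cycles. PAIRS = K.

t=0 i0+i1:and+ld ; dual
t=1 i2:mulh ; no-port MUL/MUL
t=2 i3+i4:mulh+st ; dual
t=3 i5+i6:mulh+ld ; dual
t=4 i7+i8:add+and ; dual
t=5 i9:xor ; WAW r1
t=6 i10:mulh ; tail

PAIRS = 4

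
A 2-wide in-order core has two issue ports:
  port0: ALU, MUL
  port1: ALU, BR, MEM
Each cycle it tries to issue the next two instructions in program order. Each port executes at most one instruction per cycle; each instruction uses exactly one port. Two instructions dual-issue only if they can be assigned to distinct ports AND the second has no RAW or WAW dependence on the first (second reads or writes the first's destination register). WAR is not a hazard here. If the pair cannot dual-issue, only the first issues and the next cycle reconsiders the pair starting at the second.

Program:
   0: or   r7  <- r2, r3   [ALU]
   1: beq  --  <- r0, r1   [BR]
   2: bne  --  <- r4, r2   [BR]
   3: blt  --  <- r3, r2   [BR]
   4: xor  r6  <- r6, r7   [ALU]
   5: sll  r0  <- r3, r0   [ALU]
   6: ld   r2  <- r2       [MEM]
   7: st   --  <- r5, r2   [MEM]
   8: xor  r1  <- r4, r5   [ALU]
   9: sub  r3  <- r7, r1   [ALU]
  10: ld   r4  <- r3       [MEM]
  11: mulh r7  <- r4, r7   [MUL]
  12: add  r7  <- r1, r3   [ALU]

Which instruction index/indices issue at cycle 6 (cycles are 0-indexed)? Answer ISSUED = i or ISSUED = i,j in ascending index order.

  cy0 -> i0/i1 (or.ALU/beq.BR) pair
  cy1 -> i2 (bne.BR) no-port BR/BR
  cy2 -> i3/i4 (blt.BR/xor.ALU) pair
  cy3 -> i5/i6 (sll.ALU/ld.MEM) pair
  cy4 -> i7/i8 (st.MEM/xor.ALU) pair
  cy5 -> i9 (sub.ALU) RAW r3
  cy6 -> i10 (ld.MEM) RAW r4
  cy7 -> i11 (mulh.MUL) WAW r7
  cy8 -> i12 (add.ALU) tail

ISSUED = 10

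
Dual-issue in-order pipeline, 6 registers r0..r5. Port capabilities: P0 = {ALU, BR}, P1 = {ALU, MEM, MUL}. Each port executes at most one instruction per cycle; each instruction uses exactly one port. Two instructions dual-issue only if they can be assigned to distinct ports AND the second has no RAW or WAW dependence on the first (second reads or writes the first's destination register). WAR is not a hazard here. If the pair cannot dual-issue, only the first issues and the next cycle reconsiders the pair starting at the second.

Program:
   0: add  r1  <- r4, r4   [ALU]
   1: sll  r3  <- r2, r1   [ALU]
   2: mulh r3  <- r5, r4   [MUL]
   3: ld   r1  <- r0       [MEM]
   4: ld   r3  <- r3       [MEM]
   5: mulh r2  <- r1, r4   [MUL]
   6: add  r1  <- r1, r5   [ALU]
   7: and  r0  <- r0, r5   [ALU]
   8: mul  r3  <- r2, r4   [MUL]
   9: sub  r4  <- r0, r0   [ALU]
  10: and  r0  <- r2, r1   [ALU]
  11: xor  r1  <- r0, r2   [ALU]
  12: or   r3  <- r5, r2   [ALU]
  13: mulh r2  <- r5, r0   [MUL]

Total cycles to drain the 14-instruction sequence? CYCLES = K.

CYCLES = 10

#0 head=0: add.ALU i0 RAW r1
#1 head=1: sll.ALU i1 WAW r3
#2 head=2: mulh.MUL i2 no-port MUL/MEM
#3 head=3: ld.MEM i3 no-port MEM/MEM
#4 head=4: ld.MEM i4 no-port MEM/MUL
#5 head=5: mulh.MUL;add.ALU i5+i6 dual
#6 head=7: and.ALU;mul.MUL i7+i8 dual
#7 head=9: sub.ALU;and.ALU i9+i10 dual
#8 head=11: xor.ALU;or.ALU i11+i12 dual
#9 head=13: mulh.MUL i13 tail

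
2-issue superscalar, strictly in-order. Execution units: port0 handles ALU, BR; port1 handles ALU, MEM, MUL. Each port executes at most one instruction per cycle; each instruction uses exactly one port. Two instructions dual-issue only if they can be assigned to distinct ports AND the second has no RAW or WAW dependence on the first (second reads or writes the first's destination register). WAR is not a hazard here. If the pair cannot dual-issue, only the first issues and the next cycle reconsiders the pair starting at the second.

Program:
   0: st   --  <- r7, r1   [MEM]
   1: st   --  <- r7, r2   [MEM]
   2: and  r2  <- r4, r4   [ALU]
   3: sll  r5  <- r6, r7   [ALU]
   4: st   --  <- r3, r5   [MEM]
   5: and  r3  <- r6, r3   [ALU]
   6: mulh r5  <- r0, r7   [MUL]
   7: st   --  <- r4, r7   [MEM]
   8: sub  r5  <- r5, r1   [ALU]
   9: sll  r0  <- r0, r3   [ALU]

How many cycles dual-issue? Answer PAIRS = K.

PAIRS = 3

#0 head=0: st.MEM i0 no-port MEM/MEM
#1 head=1: st.MEM;and.ALU i1/i2 pair
#2 head=3: sll.ALU i3 RAW r5
#3 head=4: st.MEM;and.ALU i4/i5 pair
#4 head=6: mulh.MUL i6 no-port MUL/MEM
#5 head=7: st.MEM;sub.ALU i7/i8 pair
#6 head=9: sll.ALU i9 tail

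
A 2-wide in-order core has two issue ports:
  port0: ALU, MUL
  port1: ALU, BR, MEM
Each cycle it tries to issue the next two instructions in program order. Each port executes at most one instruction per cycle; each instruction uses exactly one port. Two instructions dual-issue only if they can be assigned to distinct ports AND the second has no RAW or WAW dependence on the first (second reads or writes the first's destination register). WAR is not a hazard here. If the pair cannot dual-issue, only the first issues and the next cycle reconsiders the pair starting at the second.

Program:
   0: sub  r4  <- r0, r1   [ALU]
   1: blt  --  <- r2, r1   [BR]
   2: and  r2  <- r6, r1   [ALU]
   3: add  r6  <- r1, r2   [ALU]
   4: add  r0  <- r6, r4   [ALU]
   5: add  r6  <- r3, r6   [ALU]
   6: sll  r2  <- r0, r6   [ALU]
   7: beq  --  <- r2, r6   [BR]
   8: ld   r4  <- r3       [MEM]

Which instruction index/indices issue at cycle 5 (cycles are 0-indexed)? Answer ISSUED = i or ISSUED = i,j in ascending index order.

ISSUED = 7

#0 head=0: sub;blt i0/i1 dual
#1 head=2: and i2 RAW r2
#2 head=3: add i3 RAW r6
#3 head=4: add;add i4/i5 dual
#4 head=6: sll i6 RAW r2
#5 head=7: beq i7 no-port BR/MEM
#6 head=8: ld i8 tail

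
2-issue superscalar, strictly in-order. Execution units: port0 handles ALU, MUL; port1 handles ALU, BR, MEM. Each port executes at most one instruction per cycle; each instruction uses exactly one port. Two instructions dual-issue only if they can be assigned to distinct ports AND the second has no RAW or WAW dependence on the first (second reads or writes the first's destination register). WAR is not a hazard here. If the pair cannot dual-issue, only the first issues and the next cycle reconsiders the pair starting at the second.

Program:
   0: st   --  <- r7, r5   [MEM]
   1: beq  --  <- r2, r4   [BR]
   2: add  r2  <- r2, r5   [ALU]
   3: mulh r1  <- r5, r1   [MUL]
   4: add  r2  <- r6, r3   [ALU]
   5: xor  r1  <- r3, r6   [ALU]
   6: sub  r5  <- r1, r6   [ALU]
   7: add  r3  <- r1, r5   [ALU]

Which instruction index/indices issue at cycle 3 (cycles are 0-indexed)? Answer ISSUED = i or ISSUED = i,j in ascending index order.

  cy0 -> i0 (st) no-port MEM/BR
  cy1 -> i1,i2 (beq;add) 2-wide
  cy2 -> i3,i4 (mulh;add) 2-wide
  cy3 -> i5 (xor) RAW r1
  cy4 -> i6 (sub) RAW r5
  cy5 -> i7 (add) tail

ISSUED = 5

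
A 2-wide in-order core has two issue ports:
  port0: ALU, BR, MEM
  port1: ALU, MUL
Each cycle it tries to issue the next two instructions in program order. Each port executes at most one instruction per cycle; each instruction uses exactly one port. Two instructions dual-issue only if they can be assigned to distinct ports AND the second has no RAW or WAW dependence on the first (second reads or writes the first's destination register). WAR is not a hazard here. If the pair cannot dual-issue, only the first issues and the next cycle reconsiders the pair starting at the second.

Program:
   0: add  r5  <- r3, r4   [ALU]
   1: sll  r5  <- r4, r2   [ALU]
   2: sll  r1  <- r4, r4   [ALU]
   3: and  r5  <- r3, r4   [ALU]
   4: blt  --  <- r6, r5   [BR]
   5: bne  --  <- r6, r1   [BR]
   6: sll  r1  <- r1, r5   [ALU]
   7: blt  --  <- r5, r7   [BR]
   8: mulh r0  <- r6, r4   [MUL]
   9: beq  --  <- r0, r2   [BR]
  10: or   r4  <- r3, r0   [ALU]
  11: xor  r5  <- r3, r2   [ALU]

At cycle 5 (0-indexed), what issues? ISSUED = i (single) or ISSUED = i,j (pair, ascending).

[0] i0  add  -- WAW r5
[1] i1+i2  sll/sll  -- pair
[2] i3  and  -- RAW r5
[3] i4  blt  -- no-port BR/BR
[4] i5+i6  bne/sll  -- pair
[5] i7+i8  blt/mulh  -- pair
[6] i9+i10  beq/or  -- pair
[7] i11  xor  -- tail

ISSUED = 7,8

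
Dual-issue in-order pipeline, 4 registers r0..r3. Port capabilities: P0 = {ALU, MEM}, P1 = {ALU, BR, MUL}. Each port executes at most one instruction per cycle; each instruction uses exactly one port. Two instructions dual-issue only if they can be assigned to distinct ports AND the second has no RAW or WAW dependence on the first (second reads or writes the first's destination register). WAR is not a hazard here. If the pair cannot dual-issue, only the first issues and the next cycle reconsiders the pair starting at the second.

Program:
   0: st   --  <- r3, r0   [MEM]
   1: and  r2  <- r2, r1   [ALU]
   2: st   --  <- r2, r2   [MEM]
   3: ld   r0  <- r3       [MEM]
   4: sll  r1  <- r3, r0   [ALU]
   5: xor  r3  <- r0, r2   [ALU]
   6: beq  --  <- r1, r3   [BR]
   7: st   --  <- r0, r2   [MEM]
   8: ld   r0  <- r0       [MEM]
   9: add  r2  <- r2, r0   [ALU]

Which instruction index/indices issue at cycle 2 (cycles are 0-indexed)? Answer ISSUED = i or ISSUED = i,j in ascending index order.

ISSUED = 3

0. st.MEM/and.ALU @i0/i1  | dual
1. st.MEM @i2  | no-port MEM/MEM
2. ld.MEM @i3  | RAW r0
3. sll.ALU/xor.ALU @i4/i5  | dual
4. beq.BR/st.MEM @i6/i7  | dual
5. ld.MEM @i8  | RAW r0
6. add.ALU @i9  | tail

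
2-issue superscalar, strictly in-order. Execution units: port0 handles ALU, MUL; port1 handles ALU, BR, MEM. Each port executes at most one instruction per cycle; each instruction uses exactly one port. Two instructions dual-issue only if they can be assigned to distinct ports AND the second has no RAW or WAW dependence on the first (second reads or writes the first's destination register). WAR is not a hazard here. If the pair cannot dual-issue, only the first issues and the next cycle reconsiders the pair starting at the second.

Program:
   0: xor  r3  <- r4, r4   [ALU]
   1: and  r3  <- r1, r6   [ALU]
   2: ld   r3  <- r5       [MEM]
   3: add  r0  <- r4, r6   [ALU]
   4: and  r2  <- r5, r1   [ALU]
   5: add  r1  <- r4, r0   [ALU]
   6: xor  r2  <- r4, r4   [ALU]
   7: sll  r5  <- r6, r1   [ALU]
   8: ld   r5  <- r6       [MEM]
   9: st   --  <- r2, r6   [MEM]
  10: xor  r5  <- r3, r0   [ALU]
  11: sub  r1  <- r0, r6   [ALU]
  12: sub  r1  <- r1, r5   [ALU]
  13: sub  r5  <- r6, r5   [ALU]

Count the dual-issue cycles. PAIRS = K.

c0: i0 xor.ALU  WAW r3
c1: i1 and.ALU  WAW r3
c2: i2&i3 ld.MEM/add.ALU  pair
c3: i4&i5 and.ALU/add.ALU  pair
c4: i6&i7 xor.ALU/sll.ALU  pair
c5: i8 ld.MEM  no-port MEM/MEM
c6: i9&i10 st.MEM/xor.ALU  pair
c7: i11 sub.ALU  RAW+WAW r1
c8: i12&i13 sub.ALU/sub.ALU  pair

PAIRS = 5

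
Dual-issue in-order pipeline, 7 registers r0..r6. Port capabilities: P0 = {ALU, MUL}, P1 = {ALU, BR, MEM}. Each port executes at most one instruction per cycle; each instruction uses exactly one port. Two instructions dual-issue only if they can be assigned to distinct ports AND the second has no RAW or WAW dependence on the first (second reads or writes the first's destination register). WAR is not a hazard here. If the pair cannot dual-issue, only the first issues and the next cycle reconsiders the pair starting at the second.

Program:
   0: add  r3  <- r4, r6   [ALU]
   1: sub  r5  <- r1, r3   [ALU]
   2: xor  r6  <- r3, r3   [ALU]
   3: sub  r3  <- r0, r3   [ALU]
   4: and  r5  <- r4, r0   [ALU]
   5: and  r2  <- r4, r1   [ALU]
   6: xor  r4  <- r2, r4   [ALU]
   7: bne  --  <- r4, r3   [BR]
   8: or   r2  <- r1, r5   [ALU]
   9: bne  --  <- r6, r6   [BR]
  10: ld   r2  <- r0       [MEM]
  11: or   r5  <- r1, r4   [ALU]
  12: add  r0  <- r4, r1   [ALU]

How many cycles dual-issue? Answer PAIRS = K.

PAIRS = 4

  cy0 -> i0 (add.ALU) RAW r3
  cy1 -> i1,i2 (sub.ALU;xor.ALU) dual
  cy2 -> i3,i4 (sub.ALU;and.ALU) dual
  cy3 -> i5 (and.ALU) RAW r2
  cy4 -> i6 (xor.ALU) RAW r4
  cy5 -> i7,i8 (bne.BR;or.ALU) dual
  cy6 -> i9 (bne.BR) no-port BR/MEM
  cy7 -> i10,i11 (ld.MEM;or.ALU) dual
  cy8 -> i12 (add.ALU) tail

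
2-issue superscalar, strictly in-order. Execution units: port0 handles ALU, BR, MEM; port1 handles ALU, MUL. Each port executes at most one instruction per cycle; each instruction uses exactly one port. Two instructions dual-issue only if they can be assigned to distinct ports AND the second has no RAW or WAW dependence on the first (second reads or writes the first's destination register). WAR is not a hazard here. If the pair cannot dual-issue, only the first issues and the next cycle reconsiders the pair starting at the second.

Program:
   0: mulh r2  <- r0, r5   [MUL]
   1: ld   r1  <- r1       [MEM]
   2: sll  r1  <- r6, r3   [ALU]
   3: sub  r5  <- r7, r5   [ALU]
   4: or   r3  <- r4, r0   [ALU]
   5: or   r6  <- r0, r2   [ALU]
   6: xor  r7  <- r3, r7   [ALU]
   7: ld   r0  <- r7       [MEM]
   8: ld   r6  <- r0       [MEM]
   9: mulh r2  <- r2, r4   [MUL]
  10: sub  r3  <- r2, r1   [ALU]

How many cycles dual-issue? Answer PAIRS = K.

PAIRS = 4

0. mulh ld @i0+i1  | 2-wide
1. sll sub @i2+i3  | 2-wide
2. or or @i4+i5  | 2-wide
3. xor @i6  | RAW r7
4. ld @i7  | no-port MEM/MEM
5. ld mulh @i8+i9  | 2-wide
6. sub @i10  | tail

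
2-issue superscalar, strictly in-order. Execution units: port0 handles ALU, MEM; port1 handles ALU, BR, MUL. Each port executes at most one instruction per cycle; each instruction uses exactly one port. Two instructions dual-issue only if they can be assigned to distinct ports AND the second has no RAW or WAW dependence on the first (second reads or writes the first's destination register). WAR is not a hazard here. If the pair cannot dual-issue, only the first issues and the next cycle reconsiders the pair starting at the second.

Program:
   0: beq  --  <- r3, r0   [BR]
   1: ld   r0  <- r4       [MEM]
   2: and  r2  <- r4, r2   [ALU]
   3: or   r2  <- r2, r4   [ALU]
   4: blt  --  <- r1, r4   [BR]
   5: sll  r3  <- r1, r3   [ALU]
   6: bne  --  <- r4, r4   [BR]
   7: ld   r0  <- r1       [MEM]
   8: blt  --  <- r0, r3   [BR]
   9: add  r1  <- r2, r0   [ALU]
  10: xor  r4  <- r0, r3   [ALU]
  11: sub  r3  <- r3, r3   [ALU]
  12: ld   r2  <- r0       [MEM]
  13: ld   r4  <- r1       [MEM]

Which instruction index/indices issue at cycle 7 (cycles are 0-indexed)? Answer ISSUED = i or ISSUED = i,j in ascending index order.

t=0 i0,i1:beq;ld ; pair
t=1 i2:and ; RAW+WAW r2
t=2 i3,i4:or;blt ; pair
t=3 i5,i6:sll;bne ; pair
t=4 i7:ld ; RAW r0
t=5 i8,i9:blt;add ; pair
t=6 i10,i11:xor;sub ; pair
t=7 i12:ld ; no-port MEM/MEM
t=8 i13:ld ; tail

ISSUED = 12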